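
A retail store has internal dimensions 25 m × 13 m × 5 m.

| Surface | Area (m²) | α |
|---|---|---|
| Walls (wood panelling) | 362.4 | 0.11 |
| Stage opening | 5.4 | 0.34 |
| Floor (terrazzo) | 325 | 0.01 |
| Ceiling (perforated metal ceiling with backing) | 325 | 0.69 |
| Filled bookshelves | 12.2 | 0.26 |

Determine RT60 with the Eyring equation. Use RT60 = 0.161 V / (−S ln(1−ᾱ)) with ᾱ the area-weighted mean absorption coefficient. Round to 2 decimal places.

Total surface area S = 362.4 + 5.4 + 325 + 325 + 12.2 = 1030.0 m².
Absorption A = 362.4×0.11 + 5.4×0.34 + 325×0.01 + 325×0.69 + 12.2×0.26 = 272.372 sabins.
ᾱ = 272.372 / 1030.0 = 0.2644.
−S·ln(1−ᾱ) = −1030.0 × ln(1 − 0.2644) = 316.281.
V = 25 × 13 × 5 = 1625 m³.
T = 0.161·V/[−S·ln(1−ᾱ)] = 0.161·1625/316.281 = 0.83 s.

0.83 s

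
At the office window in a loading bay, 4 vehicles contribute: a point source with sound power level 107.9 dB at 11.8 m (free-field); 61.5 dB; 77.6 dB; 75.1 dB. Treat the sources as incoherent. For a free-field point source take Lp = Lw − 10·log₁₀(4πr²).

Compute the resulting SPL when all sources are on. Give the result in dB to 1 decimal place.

Source at 11.8 m: Lp = 107.9 − 10·log₁₀(4π·11.8²) = 107.9 − 10·log₁₀(1749.741) = 75.5 dB.
Σ 10^(Lᵢ/10) = 1.268e+08.
Combined level = 10 log₁₀(1.268e+08) = 81.0 dB.

81.0 dB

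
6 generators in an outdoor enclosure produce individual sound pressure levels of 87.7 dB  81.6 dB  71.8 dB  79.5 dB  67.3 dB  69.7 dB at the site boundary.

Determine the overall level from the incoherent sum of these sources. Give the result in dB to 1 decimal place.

89.3 dB

Converting to relative power and adding: 10^(87.7/10) + 10^(81.6/10) + 10^(71.8/10) + 10^(79.5/10) + 10^(67.3/10) + 10^(69.7/10) = 8.524e+08.
Back to dB: 10·log₁₀ Σ = 89.3 dB.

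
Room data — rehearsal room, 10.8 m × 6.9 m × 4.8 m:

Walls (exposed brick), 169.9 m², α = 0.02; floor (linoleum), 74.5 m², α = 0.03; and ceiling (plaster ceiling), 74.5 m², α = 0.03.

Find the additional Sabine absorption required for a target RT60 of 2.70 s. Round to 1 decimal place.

13.5 sabins

Summing Sᵢαᵢ: 3.398 + 2.235 + 2.235 → A₁ = 7.868 sabins.
Target A₂ = 0.161·357.696/2.70 = 21.329 sabins (V = 357.696 m³).
ΔA = A₂ − A₁ = 21.329 − 7.868 = 13.5 sabins.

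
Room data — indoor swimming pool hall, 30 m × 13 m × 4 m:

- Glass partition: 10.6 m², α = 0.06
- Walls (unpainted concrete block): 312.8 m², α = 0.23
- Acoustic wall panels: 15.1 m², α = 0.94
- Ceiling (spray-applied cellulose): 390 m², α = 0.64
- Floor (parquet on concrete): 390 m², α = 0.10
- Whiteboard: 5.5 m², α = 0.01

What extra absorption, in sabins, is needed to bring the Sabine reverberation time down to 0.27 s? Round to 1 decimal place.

554.8 sabins

Summing Sᵢαᵢ: 0.636 + 71.944 + 14.194 + 249.600 + 39.000 + 0.055 → A₁ = 375.429 sabins.
Target A₂ = 0.161·1560/0.27 = 930.222 sabins (V = 1560 m³).
Additional absorption ΔA = 930.222 − 375.429 = 554.8 sabins.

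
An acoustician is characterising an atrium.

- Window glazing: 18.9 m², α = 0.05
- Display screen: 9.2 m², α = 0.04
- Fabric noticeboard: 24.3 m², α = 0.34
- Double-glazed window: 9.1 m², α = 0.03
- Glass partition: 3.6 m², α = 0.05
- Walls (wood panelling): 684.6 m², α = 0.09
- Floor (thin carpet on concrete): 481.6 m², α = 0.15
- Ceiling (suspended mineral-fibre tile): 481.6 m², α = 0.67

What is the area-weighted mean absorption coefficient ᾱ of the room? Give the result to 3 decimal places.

0.272

Total surface area S = 1712.9 m².
A = 18.9*0.05 + 9.2*0.04 + 24.3*0.34 + 9.1*0.03 + 3.6*0.05 + 684.6*0.09 + 481.6*0.15 + 481.6*0.67 = 466.554 sabins.
ᾱ = 466.554 / 1712.9 = 0.272.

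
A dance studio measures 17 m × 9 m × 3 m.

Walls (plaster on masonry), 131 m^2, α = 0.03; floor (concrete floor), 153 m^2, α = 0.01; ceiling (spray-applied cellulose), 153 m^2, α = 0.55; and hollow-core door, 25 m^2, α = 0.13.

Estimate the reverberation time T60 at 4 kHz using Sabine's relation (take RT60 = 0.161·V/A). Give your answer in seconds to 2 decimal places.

0.80 sec

A = Σ Sᵢαᵢ = 131·0.03 + 153·0.01 + 153·0.55 + 25·0.13 = 92.860 sabins.
Room volume: 459 m³.
Sabine: RT60 = 0.161 × 459 / 92.860 = 0.80 s.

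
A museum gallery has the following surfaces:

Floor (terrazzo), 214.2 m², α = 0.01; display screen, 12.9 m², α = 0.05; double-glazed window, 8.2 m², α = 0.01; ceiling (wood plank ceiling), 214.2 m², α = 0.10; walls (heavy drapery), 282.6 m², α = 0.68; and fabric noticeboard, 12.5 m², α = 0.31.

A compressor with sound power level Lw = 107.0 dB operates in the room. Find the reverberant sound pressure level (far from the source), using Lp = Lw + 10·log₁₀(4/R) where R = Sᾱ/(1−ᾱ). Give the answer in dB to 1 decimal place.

A = 220.332 sabins; S = 744.6 m².
ᾱ = 220.332/744.6 = 0.2959; R = Sᾱ/(1−ᾱ) = 220.332/(1−0.2959) = 312.927 m².
Lp = 107.0 + 10·log₁₀(4/312.927) = 107.0 + (-18.93) = 88.1 dB.

88.1 dB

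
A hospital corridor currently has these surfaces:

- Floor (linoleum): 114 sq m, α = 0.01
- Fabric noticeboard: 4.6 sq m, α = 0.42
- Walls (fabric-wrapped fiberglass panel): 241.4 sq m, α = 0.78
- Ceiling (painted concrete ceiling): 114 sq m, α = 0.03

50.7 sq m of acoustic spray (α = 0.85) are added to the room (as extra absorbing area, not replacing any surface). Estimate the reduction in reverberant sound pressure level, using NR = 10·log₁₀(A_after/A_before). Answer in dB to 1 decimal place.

Total absorption A_before = 114×0.01 + 4.6×0.42 + 241.4×0.78 + 114×0.03
  = 1.140 + 1.932 + 188.292 + 3.420 = 194.784 sq m sabins.
Added absorption = 50.7 × 0.85 = 43.095 sabins.
A_after = 194.784 + 43.095 = 237.879 sabins.
Reduction = 10 log₁₀(A_after/A_before) = 10 log₁₀(1.2212) = 0.9 dB.

0.9 dB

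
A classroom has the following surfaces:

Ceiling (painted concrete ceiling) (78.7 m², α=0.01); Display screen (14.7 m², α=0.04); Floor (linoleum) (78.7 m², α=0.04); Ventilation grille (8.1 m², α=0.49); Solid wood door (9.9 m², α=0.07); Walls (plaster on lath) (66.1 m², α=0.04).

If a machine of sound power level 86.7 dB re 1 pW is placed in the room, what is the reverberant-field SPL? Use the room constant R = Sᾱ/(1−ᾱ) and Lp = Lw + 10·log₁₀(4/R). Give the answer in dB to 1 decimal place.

81.8 dB

Σ(Sᵢαᵢ) = 78.7·0.01 + 14.7·0.04 + 78.7·0.04 + 8.1·0.49 + 9.9·0.07 + 66.1·0.04 = 11.829; total area S = 256.2 m².
ᾱ = 11.829/256.2 = 0.0462; R = Sᾱ/(1−ᾱ) = 11.829/(1−0.0462) = 12.402 m².
Lp = Lw + 10 log₁₀(4/R) = 86.7 -4.91 = 81.8 dB.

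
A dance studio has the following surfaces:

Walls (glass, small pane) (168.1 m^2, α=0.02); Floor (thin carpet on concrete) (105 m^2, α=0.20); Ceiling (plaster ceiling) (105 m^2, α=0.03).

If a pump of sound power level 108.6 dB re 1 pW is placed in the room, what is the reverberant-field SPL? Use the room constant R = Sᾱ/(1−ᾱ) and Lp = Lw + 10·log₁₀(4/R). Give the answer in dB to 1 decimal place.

A = 27.512 sabins; S = 378.1 m^2.
ᾱ = 0.0728, so room constant R = A/(1−ᾱ) = 29.672 m^2.
Lp = 108.6 + 10·log₁₀(4/29.672) = 108.6 + (-8.70) = 99.9 dB.

99.9 dB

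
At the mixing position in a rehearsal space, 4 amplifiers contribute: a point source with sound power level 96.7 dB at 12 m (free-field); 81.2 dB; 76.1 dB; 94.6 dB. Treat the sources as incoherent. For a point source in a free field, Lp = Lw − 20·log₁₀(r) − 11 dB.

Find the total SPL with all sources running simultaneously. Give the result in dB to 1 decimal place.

Source at 12 m: Lp = 96.7 − 20·log₁₀(12) − 11 = 64.1 dB.
Converting to relative power and adding: 10^(64.1/10) + 10^(81.2/10) + 10^(76.1/10) + 10^(94.6/10) = 3.059e+09.
Back to dB: 10·log₁₀ Σ = 94.9 dB.

94.9 dB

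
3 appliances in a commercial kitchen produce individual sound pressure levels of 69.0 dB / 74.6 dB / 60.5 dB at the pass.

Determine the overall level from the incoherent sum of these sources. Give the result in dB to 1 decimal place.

75.8 dB

Converting to relative power and adding: 10^(69.0/10) + 10^(74.6/10) + 10^(60.5/10) = 3.791e+07.
Back to dB: 10·log₁₀ Σ = 75.8 dB.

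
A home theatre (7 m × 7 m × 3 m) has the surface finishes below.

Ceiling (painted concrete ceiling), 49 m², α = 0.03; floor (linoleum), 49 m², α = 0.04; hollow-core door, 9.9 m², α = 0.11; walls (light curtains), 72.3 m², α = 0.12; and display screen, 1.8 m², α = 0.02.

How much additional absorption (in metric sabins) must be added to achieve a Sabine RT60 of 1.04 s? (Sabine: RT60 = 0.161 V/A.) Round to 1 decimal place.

9.5 sabins

Total absorption A₁ = 49*0.03 + 49*0.04 + 9.9*0.11 + 72.3*0.12 + 1.8*0.02
  = 1.470 + 1.960 + 1.089 + 8.676 + 0.036 = 13.231 m² sabins.
Target A₂ = 0.161·147/1.04 = 22.757 sabins (V = 147 m³).
Shortfall: 22.757 − 13.231 = 9.5 sabins.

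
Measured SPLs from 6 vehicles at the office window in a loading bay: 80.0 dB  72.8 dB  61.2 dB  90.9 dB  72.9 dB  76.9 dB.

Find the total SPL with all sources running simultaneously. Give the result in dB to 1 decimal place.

91.5 dB

Converting to relative power and adding: 10^(80.0/10) + 10^(72.8/10) + 10^(61.2/10) + 10^(90.9/10) + 10^(72.9/10) + 10^(76.9/10) = 1.419e+09.
Combined level = 10 log₁₀(1.419e+09) = 91.5 dB.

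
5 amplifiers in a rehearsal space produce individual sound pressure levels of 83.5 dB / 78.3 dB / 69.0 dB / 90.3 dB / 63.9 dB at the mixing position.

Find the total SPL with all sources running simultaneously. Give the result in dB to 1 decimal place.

91.4 dB

Sum in the linear (power) domain: Σ 10^(Lᵢ/10) = 10^(83.5/10) + 10^(78.3/10) + 10^(69.0/10) + 10^(90.3/10) + 10^(63.9/10) = 1.373e+09.
L_total = 10·log₁₀(1.373e+09) = 91.4 dB.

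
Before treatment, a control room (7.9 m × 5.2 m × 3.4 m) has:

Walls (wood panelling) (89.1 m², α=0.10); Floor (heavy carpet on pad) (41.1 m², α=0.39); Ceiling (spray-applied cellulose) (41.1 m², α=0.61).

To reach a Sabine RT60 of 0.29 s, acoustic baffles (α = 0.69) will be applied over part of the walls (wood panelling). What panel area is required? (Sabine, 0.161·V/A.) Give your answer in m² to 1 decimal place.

Equivalent absorption area: A₁ = 89.1×0.10 + 41.1×0.39 + 41.1×0.61 = 50.010 m².
V = 139.672 m³. Target absorption A₂ = 0.161 × 139.672 / 0.29 = 77.542 sabins.
ΔA needed = 77.542 − 50.010 = 27.532 sabins.
Net gain per m²: Δα = 0.69 − 0.10 = 0.59.
Panel area = 27.532 / 0.59 = 46.7 m².

46.7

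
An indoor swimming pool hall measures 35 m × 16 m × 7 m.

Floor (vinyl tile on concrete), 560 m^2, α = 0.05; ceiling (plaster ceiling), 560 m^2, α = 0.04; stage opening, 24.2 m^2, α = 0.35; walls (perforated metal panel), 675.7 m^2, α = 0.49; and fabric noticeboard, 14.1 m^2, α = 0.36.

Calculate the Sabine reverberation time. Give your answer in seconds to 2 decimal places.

1.60 sec

Equivalent absorption area: A = 560×0.05 + 560×0.04 + 24.2×0.35 + 675.7×0.49 + 14.1×0.36 = 395.039 m^2.
V = 35·16·7 = 3920 m³.
Sabine: RT60 = 0.161 × 3920 / 395.039 = 1.60 s.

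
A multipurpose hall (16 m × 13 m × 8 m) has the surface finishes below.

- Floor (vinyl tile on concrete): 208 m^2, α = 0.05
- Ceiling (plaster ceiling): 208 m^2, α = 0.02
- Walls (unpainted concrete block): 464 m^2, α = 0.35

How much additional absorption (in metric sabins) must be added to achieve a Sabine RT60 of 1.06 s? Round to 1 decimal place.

Summing Sᵢαᵢ: 10.400 + 4.160 + 162.400 → A₁ = 176.960 sabins.
For T = 1.06 s, need A₂ = 0.161·V/T = 0.161·1664/1.06 = 252.740 sabins.
Additional absorption ΔA = 252.740 − 176.960 = 75.8 sabins.

75.8 sabins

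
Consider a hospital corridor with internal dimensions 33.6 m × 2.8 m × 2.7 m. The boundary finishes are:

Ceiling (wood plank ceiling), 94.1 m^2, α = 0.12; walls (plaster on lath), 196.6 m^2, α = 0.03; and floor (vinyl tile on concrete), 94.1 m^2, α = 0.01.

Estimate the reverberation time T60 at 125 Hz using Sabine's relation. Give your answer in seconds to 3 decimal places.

2.256 s

A = Σ Sᵢαᵢ = 94.1×0.12 + 196.6×0.03 + 94.1×0.01 = 18.131 sabins.
V = 33.6·2.8·2.7 = 254.016 m³.
Sabine: RT60 = 0.161 × 254.016 / 18.131 = 2.256 s.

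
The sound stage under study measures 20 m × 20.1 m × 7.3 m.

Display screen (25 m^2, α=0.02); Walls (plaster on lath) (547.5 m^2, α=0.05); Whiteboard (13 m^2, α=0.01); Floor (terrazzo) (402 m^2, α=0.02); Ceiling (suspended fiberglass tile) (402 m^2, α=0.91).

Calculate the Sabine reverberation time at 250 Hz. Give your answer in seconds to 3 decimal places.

1.176 s

Summing Sᵢαᵢ: 0.500 + 27.375 + 0.130 + 8.040 + 365.820 → A = 401.865 sabins.
V = 20·20.1·7.3 = 2934.6 m³.
Sabine: RT60 = 0.161 × 2934.6 / 401.865 = 1.176 s.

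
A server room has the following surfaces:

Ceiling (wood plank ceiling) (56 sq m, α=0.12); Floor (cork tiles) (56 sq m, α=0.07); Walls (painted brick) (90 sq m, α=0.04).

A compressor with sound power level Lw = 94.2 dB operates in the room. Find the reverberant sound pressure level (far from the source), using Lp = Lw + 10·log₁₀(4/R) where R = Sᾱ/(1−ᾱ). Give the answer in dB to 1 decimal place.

88.4 dB

A = 14.240 sabins; S = 202.0 sq m.
ᾱ = 14.240/202.0 = 0.0705; R = Sᾱ/(1−ᾱ) = 14.240/(1−0.0705) = 15.320 sq m.
Lp = 94.2 + 10·log₁₀(4/15.320) = 94.2 + (-5.83) = 88.4 dB.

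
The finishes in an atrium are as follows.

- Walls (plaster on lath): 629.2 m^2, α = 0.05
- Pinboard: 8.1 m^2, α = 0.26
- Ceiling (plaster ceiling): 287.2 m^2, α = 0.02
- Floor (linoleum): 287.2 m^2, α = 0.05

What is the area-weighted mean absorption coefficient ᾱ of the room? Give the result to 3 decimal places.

0.044

Total surface area S = 1211.7 m^2.
Σ(Sᵢαᵢ) = 629.2·0.05 + 8.1·0.26 + 287.2·0.02 + 287.2·0.05 = 53.670.
ᾱ = A/S = 0.044.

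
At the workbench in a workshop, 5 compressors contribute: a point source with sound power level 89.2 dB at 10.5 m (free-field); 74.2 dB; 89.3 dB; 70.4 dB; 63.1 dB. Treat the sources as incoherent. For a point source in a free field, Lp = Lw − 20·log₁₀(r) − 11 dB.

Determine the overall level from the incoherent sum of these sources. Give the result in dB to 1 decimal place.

Source at 10.5 m: Lp = 89.2 − 20·log₁₀(10.5) − 11 = 57.8 dB.
Σ 10^(Lᵢ/10) = 8.91e+08.
Combined level = 10 log₁₀(8.91e+08) = 89.5 dB.

89.5 dB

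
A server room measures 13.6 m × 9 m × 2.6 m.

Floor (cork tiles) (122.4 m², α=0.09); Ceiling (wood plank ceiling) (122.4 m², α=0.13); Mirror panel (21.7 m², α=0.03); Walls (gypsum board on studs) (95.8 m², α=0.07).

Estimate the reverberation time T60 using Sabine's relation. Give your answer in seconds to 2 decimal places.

Summing Sᵢαᵢ: 11.016 + 15.912 + 0.651 + 6.706 → A = 34.285 sabins.
Room volume: 318.24 m³.
RT60 = 0.161 · V / A = 0.161 × 318.24 / 34.285 = 1.49 s.

1.49 sec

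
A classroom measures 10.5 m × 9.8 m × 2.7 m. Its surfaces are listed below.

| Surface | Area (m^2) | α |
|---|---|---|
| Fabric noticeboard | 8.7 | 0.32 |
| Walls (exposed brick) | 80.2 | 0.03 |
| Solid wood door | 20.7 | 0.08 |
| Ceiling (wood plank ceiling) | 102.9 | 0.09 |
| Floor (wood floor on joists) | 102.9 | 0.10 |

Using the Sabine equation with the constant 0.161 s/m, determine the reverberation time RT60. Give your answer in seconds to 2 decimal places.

1.69 s

A = Σ Sᵢαᵢ = 8.7×0.32 + 80.2×0.03 + 20.7×0.08 + 102.9×0.09 + 102.9×0.10 = 26.397 sabins.
Volume V = 10.5 × 9.8 × 2.7 = 277.83 m³.
Sabine: RT60 = 0.161 × 277.83 / 26.397 = 1.69 s.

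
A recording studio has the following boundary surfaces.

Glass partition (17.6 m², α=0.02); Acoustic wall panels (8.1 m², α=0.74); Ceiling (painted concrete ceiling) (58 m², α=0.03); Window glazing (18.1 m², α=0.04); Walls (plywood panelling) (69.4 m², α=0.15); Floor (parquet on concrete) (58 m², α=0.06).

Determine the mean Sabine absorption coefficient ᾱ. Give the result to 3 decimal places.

0.099

S = Σ Sᵢ = 17.6 + 8.1 + 58 + 18.1 + 69.4 + 58 = 229.2 m².
Σ(Sᵢαᵢ) = 17.6·0.02 + 8.1·0.74 + 58·0.03 + 18.1·0.04 + 69.4·0.15 + 58·0.06 = 22.700.
ᾱ = 22.700 / 229.2 = 0.099.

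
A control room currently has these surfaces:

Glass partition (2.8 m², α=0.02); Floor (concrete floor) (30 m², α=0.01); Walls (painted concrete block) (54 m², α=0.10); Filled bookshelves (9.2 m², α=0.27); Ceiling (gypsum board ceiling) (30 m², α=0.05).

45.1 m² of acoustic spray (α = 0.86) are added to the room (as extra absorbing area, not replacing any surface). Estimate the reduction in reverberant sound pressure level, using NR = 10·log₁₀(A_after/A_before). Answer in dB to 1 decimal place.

Summing Sᵢαᵢ: 0.056 + 0.300 + 5.400 + 2.484 + 1.500 → A_before = 9.740 sabins.
Treatment contributes 45.1·0.86 = 38.786 sabins.
New total A_after = 48.526 sabins.
NR = 10·log₁₀(48.526/9.740) = 7.0 dB.

7.0 dB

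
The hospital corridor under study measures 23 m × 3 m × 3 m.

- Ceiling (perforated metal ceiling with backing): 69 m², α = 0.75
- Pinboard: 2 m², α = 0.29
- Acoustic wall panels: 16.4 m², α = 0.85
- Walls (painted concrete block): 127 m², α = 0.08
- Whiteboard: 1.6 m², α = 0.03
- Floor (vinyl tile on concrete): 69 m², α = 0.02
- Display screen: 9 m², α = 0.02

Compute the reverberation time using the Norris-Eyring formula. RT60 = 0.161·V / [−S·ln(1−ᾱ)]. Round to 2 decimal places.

S = Σ Sᵢ = 294.0 m².
Σ(Sᵢαᵢ) = 69×0.75 + 2×0.29 + 16.4×0.85 + 127×0.08 + 1.6×0.03 + 69×0.02 + 9×0.02 = 78.038.
Mean coefficient ᾱ = A/S = 0.2654.
−S·ln(1−ᾱ) = −294.0 × ln(1 − 0.2654) = 90.678.
V = 23 × 3 × 3 = 207 m³.
RT60 = 0.161 × 207 / 90.678 = 0.37 s.

0.37 s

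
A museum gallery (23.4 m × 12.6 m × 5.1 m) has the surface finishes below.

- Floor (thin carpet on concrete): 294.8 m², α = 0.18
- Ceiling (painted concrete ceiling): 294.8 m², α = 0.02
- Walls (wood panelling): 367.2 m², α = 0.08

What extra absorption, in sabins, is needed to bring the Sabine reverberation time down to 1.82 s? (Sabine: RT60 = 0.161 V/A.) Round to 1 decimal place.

Summing Sᵢαᵢ: 53.064 + 5.896 + 29.376 → A₁ = 88.336 sabins.
Target A₂ = 0.161·1503.684/1.82 = 133.018 sabins (V = 1503.684 m³).
ΔA = A₂ − A₁ = 133.018 − 88.336 = 44.7 sabins.

44.7 sabins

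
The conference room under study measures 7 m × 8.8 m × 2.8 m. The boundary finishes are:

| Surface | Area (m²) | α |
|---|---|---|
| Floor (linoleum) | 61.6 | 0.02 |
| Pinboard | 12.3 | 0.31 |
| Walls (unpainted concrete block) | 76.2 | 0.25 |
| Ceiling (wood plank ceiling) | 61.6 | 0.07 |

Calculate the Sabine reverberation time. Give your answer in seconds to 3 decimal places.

0.978 s

Equivalent absorption area: A = 61.6*0.02 + 12.3*0.31 + 76.2*0.25 + 61.6*0.07 = 28.407 m².
V = 7·8.8·2.8 = 172.48 m³.
Sabine: RT60 = 0.161 × 172.48 / 28.407 = 0.978 s.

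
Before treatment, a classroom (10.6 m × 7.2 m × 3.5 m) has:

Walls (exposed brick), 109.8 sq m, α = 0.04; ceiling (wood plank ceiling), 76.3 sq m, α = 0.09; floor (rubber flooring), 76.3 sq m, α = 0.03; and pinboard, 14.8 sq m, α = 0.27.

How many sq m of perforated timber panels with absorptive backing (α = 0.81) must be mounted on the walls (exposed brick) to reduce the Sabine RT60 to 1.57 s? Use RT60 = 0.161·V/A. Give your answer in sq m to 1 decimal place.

12.8

Summing Sᵢαᵢ: 4.392 + 6.867 + 2.289 + 3.996 → A₁ = 17.544 sabins.
Required A₂ = 0.161·267.12/1.57 = 27.393 sabins.
Absorption to add: 27.393 − 17.544 = 9.849 sabins.
Each sq m of panel replacing the walls (exposed brick) adds (0.81 − 0.04) = 0.77 sabins.
Panel area = 9.849 / 0.77 = 12.8 sq m.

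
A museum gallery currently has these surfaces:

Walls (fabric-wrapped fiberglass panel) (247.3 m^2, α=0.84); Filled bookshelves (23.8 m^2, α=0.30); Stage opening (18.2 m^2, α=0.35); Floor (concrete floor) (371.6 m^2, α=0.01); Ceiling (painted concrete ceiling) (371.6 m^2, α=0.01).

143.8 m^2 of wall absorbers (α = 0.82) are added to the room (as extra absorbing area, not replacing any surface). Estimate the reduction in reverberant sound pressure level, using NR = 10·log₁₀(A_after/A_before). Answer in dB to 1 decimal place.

Equivalent absorption area: A_before = 247.3*0.84 + 23.8*0.30 + 18.2*0.35 + 371.6*0.01 + 371.6*0.01 = 228.674 m^2.
Treatment contributes 143.8·0.82 = 117.916 sabins.
New total A_after = 346.590 sabins.
Reduction = 10 log₁₀(A_after/A_before) = 10 log₁₀(1.5157) = 1.8 dB.

1.8 dB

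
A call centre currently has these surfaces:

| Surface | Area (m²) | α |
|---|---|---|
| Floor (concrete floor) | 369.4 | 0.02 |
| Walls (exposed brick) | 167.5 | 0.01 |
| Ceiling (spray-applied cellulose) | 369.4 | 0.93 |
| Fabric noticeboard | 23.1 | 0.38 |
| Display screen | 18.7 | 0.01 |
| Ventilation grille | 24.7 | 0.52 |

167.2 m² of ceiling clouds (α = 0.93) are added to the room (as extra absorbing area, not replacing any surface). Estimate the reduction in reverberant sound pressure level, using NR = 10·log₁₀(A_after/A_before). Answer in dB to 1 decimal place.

Equivalent absorption area: A_before = 369.4·0.02 + 167.5·0.01 + 369.4·0.93 + 23.1·0.38 + 18.7·0.01 + 24.7·0.52 = 374.414 m².
Added absorption = 167.2 × 0.93 = 155.496 sabins.
A_after = 374.414 + 155.496 = 529.910 sabins.
Reduction = 10 log₁₀(A_after/A_before) = 10 log₁₀(1.4153) = 1.5 dB.

1.5 dB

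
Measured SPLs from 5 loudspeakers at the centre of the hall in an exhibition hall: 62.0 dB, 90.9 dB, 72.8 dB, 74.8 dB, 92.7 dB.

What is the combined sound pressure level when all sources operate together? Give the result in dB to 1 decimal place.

95.0 dB

Converting to relative power and adding: 10^(62.0/10) + 10^(90.9/10) + 10^(72.8/10) + 10^(74.8/10) + 10^(92.7/10) = 3.143e+09.
L_total = 10·log₁₀(3.143e+09) = 95.0 dB.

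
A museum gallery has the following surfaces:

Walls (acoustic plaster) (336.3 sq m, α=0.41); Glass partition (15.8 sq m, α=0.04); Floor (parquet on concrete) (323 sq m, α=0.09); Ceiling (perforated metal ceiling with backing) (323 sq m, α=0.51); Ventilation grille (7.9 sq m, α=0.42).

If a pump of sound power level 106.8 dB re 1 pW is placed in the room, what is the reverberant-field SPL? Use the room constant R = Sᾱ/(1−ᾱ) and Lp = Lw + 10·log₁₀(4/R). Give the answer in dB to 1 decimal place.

85.8 dB

A = 335.633 sabins; S = 1006.0 sq m.
ᾱ = 335.633/1006.0 = 0.3336; R = Sᾱ/(1−ᾱ) = 335.633/(1−0.3336) = 503.651 sq m.
Lp = Lw + 10 log₁₀(4/R) = 106.8 -21.00 = 85.8 dB.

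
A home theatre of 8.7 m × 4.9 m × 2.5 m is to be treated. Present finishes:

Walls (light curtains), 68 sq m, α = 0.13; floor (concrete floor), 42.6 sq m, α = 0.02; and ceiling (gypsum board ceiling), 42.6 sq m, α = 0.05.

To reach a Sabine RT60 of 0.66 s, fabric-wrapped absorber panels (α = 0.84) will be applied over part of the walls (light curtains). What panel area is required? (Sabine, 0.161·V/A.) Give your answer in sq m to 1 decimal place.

20.0

Total absorption A₁ = 68×0.13 + 42.6×0.02 + 42.6×0.05
  = 8.840 + 0.852 + 2.130 = 11.822 sq m sabins.
V = 106.575 m³. Target absorption A₂ = 0.161 × 106.575 / 0.66 = 25.998 sabins.
ΔA needed = 25.998 − 11.822 = 14.176 sabins.
Each sq m of panel replacing the walls (light curtains) adds (0.84 − 0.13) = 0.71 sabins.
Panel area = 14.176 / 0.71 = 20.0 sq m.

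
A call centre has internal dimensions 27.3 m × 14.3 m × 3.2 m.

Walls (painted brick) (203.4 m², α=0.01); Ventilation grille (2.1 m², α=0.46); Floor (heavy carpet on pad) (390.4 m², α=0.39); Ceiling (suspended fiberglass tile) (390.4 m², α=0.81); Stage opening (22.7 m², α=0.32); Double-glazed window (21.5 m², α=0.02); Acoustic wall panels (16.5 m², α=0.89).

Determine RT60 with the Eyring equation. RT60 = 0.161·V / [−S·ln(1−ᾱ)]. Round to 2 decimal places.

Total surface area S = 203.4 + 2.1 + 390.4 + 390.4 + 22.7 + 21.5 + 16.5 = 1047.0 m².
Σ(Sᵢαᵢ) = 203.4·0.01 + 2.1·0.46 + 390.4·0.39 + 390.4·0.81 + 22.7·0.32 + 21.5·0.02 + 16.5·0.89 = 493.859.
Mean coefficient ᾱ = A/S = 0.4717.
−S·ln(1−ᾱ) = −1047.0 × ln(1 − 0.4717) = 668.081.
V = 27.3 × 14.3 × 3.2 = 1249.248 m³.
T = 0.161·V/[−S·ln(1−ᾱ)] = 0.161·1249.248/668.081 = 0.30 s.

0.30 seconds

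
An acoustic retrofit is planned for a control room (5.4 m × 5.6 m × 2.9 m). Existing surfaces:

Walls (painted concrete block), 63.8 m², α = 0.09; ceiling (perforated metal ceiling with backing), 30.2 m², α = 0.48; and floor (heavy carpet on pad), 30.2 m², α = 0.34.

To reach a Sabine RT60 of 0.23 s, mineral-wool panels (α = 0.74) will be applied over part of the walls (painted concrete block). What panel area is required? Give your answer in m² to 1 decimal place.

47.5

Total absorption A₁ = 63.8×0.09 + 30.2×0.48 + 30.2×0.34
  = 5.742 + 14.496 + 10.268 = 30.506 m² sabins.
V = 87.696 m³. Target absorption A₂ = 0.161 × 87.696 / 0.23 = 61.387 sabins.
Absorption to add: 61.387 − 30.506 = 30.881 sabins.
Net gain per m²: Δα = 0.74 − 0.09 = 0.65.
Area = ΔA/Δα = 30.881/0.65 = 47.5 m².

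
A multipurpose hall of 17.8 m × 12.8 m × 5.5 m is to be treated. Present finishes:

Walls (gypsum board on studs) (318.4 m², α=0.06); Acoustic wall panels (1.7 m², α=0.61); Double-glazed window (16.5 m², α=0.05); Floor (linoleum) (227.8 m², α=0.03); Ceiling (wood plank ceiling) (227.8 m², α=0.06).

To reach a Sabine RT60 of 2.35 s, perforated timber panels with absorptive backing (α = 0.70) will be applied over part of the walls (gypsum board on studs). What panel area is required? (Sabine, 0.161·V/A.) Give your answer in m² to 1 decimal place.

Equivalent absorption area: A₁ = 318.4*0.06 + 1.7*0.61 + 16.5*0.05 + 227.8*0.03 + 227.8*0.06 = 41.468 m².
Required A₂ = 0.161·1253.12/2.35 = 85.852 sabins.
ΔA needed = 85.852 − 41.468 = 44.384 sabins.
Each m² of panel replacing the walls (gypsum board on studs) adds (0.70 − 0.06) = 0.64 sabins.
Area = ΔA/Δα = 44.384/0.64 = 69.4 m².

69.4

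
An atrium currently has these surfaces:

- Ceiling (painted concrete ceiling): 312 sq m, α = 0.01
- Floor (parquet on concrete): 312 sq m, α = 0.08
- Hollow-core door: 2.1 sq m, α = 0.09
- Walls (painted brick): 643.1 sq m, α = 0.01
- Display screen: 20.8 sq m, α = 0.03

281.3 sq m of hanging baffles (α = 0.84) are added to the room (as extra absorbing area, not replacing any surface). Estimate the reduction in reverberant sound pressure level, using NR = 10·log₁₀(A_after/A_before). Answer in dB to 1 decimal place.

Equivalent absorption area: A_before = 312*0.01 + 312*0.08 + 2.1*0.09 + 643.1*0.01 + 20.8*0.03 = 35.324 sq m.
Added absorption = 281.3 × 0.84 = 236.292 sabins.
A_after = 35.324 + 236.292 = 271.616 sabins.
Reduction = 10 log₁₀(A_after/A_before) = 10 log₁₀(7.6893) = 8.9 dB.

8.9 dB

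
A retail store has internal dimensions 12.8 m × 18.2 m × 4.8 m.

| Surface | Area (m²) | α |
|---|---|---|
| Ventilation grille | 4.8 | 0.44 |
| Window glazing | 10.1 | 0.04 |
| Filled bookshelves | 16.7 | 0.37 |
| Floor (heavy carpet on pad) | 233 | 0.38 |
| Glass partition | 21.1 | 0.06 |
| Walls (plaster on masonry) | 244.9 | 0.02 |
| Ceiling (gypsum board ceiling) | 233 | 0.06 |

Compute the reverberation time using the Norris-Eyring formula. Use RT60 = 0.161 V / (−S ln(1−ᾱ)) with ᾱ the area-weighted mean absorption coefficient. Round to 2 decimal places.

1.41 sec

Total surface area S = 4.8 + 10.1 + 16.7 + 233 + 21.1 + 244.9 + 233 = 763.6 m².
Σ(Sᵢαᵢ) = 4.8×0.44 + 10.1×0.04 + 16.7×0.37 + 233×0.38 + 21.1×0.06 + 244.9×0.02 + 233×0.06 = 117.379.
ᾱ = 117.379 / 763.6 = 0.1537.
−S·ln(1−ᾱ) = −763.6 × ln(1 − 0.1537) = 127.431.
V = 12.8 × 18.2 × 4.8 = 1118.208 m³.
T = 0.161·V/[−S·ln(1−ᾱ)] = 0.161·1118.208/127.431 = 1.41 s.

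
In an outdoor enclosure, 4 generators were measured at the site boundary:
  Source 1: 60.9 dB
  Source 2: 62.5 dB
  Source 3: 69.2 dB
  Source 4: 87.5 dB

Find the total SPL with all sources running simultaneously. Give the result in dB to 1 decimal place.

Σ 10^(Lᵢ/10) = 5.737e+08.
L_total = 10·log₁₀(5.737e+08) = 87.6 dB.

87.6 dB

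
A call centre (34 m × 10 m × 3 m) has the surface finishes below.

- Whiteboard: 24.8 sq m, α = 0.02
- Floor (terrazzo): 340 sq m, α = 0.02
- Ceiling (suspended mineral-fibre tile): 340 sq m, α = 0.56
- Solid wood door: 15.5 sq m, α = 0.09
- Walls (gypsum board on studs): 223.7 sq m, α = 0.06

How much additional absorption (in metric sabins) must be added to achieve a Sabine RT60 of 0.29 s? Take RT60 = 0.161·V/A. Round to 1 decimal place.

353.8 sabins

Total absorption A₁ = 24.8×0.02 + 340×0.02 + 340×0.56 + 15.5×0.09 + 223.7×0.06
  = 0.496 + 6.800 + 190.400 + 1.395 + 13.422 = 212.513 sq m sabins.
For T = 0.29 s, need A₂ = 0.161·V/T = 0.161·1020/0.29 = 566.276 sabins.
ΔA = A₂ − A₁ = 566.276 − 212.513 = 353.8 sabins.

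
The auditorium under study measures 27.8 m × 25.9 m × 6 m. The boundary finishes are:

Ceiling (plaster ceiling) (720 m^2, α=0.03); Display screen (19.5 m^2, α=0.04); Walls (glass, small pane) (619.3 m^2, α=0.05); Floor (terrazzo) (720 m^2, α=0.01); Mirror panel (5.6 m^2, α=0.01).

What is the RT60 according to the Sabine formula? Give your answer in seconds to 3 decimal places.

Summing Sᵢαᵢ: 21.600 + 0.780 + 30.965 + 7.200 + 0.056 → A = 60.601 sabins.
Room volume: 4320.12 m³.
T = 0.161 V/A = 0.161·4320.12/60.601 = 11.477 s.

11.477 seconds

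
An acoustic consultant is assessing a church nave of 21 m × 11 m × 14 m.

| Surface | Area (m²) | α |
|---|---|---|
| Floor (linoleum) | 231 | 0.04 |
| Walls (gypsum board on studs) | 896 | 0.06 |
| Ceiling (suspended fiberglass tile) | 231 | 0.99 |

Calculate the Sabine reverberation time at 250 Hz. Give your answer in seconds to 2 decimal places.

A = Σ Sᵢαᵢ = 231·0.04 + 896·0.06 + 231·0.99 = 291.690 sabins.
Room volume: 3234 m³.
Sabine: RT60 = 0.161 × 3234 / 291.690 = 1.79 s.

1.79 s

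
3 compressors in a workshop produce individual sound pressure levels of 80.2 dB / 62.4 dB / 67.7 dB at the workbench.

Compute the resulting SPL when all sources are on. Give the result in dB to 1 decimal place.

Σ 10^(Lᵢ/10) = 1.123e+08.
Back to dB: 10·log₁₀ Σ = 80.5 dB.

80.5 dB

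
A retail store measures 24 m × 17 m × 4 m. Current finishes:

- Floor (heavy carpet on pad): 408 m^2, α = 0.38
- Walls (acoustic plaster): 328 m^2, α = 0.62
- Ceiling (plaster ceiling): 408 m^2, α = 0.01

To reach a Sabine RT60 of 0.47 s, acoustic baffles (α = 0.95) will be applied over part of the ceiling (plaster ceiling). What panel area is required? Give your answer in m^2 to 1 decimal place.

209.1

A₁ = Σ Sᵢαᵢ = 408×0.38 + 328×0.62 + 408×0.01 = 362.480 sabins.
V = 1632 m³. Target absorption A₂ = 0.161 × 1632 / 0.47 = 559.047 sabins.
Absorption to add: 559.047 − 362.480 = 196.567 sabins.
Each m^2 of panel replacing the ceiling (plaster ceiling) adds (0.95 − 0.01) = 0.94 sabins.
Panel area = 196.567 / 0.94 = 209.1 m^2.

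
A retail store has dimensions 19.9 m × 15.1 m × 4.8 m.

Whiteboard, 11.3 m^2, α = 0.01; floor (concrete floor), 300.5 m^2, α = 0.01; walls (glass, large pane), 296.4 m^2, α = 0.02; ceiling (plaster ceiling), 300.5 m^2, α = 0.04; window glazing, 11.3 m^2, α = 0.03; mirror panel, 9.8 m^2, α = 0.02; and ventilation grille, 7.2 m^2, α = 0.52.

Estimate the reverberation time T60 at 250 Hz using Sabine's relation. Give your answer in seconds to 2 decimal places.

9.16 sec

A = Σ Sᵢαᵢ = 11.3·0.01 + 300.5·0.01 + 296.4·0.02 + 300.5·0.04 + 11.3·0.03 + 9.8·0.02 + 7.2·0.52 = 25.345 sabins.
V = 19.9·15.1·4.8 = 1442.352 m³.
RT60 = 0.161 · V / A = 0.161 × 1442.352 / 25.345 = 9.16 s.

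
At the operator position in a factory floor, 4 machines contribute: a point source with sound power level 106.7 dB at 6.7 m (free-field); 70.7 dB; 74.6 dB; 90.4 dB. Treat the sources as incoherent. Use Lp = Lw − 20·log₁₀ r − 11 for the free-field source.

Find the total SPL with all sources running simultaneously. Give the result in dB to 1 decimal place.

90.9 dB

Source at 6.7 m: Lp = 106.7 − 20·log₁₀(6.7) − 11 = 79.2 dB.
Σ 10^(Lᵢ/10) = 1.22e+09.
Combined level = 10 log₁₀(1.22e+09) = 90.9 dB.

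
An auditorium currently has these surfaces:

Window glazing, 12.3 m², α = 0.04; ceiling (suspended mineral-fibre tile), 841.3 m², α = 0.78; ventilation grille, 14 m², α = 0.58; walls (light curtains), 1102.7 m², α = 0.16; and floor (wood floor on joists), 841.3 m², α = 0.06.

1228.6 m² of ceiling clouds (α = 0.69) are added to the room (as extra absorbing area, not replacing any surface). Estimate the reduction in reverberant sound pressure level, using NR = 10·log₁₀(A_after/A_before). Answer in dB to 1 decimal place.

Total absorption A_before = 12.3×0.04 + 841.3×0.78 + 14×0.58 + 1102.7×0.16 + 841.3×0.06
  = 0.492 + 656.214 + 8.120 + 176.432 + 50.478 = 891.736 m² sabins.
Treatment contributes 1228.6·0.69 = 847.734 sabins.
New total A_after = 1739.470 sabins.
NR = 10·log₁₀(1739.470/891.736) = 2.9 dB.

2.9 dB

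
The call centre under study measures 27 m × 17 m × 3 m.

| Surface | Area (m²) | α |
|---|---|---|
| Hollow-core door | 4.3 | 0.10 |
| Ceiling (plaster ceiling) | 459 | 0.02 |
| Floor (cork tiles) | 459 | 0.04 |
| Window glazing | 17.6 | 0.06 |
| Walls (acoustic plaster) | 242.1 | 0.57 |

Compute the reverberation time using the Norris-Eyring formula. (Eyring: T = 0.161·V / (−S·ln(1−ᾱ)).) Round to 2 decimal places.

Total surface area S = 4.3 + 459 + 459 + 17.6 + 242.1 = 1182.0 m².
Σ(Sᵢαᵢ) = 4.3×0.10 + 459×0.02 + 459×0.04 + 17.6×0.06 + 242.1×0.57 = 167.023.
Mean coefficient ᾱ = A/S = 0.1413.
−S·ln(1−ᾱ) = −1182.0 × ln(1 − 0.1413) = 180.061.
V = 27 × 17 × 3 = 1377 m³.
T = 0.161·V/[−S·ln(1−ᾱ)] = 0.161·1377/180.061 = 1.23 s.

1.23 seconds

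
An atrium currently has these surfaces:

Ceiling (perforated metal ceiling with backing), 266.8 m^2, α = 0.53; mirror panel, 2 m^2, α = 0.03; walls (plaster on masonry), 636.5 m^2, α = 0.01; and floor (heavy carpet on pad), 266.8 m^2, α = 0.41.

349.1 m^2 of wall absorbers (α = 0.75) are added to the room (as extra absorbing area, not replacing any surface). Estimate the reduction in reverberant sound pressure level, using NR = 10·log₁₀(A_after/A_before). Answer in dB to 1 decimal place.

Equivalent absorption area: A_before = 266.8*0.53 + 2*0.03 + 636.5*0.01 + 266.8*0.41 = 257.217 m^2.
Added absorption = 349.1 × 0.75 = 261.825 sabins.
A_after = 257.217 + 261.825 = 519.042 sabins.
Reduction = 10 log₁₀(A_after/A_before) = 10 log₁₀(2.0179) = 3.0 dB.

3.0 dB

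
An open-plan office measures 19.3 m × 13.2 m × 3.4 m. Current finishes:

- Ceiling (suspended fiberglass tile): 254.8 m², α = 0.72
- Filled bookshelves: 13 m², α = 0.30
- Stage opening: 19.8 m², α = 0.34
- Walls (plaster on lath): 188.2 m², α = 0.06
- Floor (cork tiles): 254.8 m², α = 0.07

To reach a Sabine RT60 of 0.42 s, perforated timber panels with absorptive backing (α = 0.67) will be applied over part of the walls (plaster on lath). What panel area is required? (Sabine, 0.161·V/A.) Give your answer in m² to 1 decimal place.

A₁ = Σ Sᵢαᵢ = 254.8*0.72 + 13*0.30 + 19.8*0.34 + 188.2*0.06 + 254.8*0.07 = 223.216 sabins.
Required A₂ = 0.161·866.184/0.42 = 332.037 sabins.
Absorption to add: 332.037 − 223.216 = 108.821 sabins.
Net gain per m²: Δα = 0.67 − 0.06 = 0.61.
Panel area = 108.821 / 0.61 = 178.4 m².

178.4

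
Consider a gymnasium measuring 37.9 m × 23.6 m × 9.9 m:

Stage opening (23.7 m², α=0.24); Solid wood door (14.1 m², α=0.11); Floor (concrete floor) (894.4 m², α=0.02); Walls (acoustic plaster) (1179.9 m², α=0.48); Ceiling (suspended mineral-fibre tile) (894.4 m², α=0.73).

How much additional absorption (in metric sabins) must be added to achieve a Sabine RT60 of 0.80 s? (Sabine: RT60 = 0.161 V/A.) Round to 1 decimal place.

537.7 sabins

Total absorption A₁ = 23.7×0.24 + 14.1×0.11 + 894.4×0.02 + 1179.9×0.48 + 894.4×0.73
  = 5.688 + 1.551 + 17.888 + 566.352 + 652.912 = 1244.391 m² sabins.
V = 8854.956 m³. Required absorption A₂ = 0.161 × 8854.956 / 0.80 = 1782.060 sabins.
ΔA = A₂ − A₁ = 1782.060 − 1244.391 = 537.7 sabins.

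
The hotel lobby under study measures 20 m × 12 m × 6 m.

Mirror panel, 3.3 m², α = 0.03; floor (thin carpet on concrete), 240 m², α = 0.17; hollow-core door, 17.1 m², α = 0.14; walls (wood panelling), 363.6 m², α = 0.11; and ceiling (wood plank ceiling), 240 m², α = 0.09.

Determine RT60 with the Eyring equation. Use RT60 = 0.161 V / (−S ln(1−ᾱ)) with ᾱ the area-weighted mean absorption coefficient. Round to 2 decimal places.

S = Σ Sᵢ = 864.0 m².
Absorption A = 3.3·0.03 + 240·0.17 + 17.1·0.14 + 363.6·0.11 + 240·0.09 = 104.889 sabins.
ᾱ = 104.889 / 864.0 = 0.1214.
Eyring denominator: −S ln(1−ᾱ) = 111.824.
V = 20 × 12 × 6 = 1440 m³.
T = 0.161·V/[−S·ln(1−ᾱ)] = 0.161·1440/111.824 = 2.07 s.

2.07 sec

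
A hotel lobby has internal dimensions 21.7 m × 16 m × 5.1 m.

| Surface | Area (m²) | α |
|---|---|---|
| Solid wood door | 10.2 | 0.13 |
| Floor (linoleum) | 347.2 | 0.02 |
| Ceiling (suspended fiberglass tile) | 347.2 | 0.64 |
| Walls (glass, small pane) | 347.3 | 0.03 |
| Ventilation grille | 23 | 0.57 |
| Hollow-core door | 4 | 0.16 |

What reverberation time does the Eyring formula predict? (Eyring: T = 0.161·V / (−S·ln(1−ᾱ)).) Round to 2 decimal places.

0.98 sec

Total surface area S = 10.2 + 347.2 + 347.2 + 347.3 + 23 + 4 = 1078.9 m².
Σ(Sᵢαᵢ) = 10.2·0.13 + 347.2·0.02 + 347.2·0.64 + 347.3·0.03 + 23·0.57 + 4·0.16 = 254.647.
ᾱ = 254.647 / 1078.9 = 0.2360.
−S·ln(1−ᾱ) = −1078.9 × ln(1 − 0.2360) = 290.426.
V = 21.7 × 16 × 5.1 = 1770.72 m³.
T = 0.161·V/[−S·ln(1−ᾱ)] = 0.161·1770.72/290.426 = 0.98 s.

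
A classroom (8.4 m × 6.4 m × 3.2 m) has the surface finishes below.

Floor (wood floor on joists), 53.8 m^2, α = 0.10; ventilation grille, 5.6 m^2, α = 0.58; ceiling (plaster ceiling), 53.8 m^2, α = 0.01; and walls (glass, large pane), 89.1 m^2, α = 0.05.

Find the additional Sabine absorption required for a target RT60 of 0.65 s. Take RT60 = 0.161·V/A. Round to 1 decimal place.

29.0 sabins

Summing Sᵢαᵢ: 5.380 + 3.248 + 0.538 + 4.455 → A₁ = 13.621 sabins.
For T = 0.65 s, need A₂ = 0.161·V/T = 0.161·172.032/0.65 = 42.611 sabins.
Additional absorption ΔA = 42.611 − 13.621 = 29.0 sabins.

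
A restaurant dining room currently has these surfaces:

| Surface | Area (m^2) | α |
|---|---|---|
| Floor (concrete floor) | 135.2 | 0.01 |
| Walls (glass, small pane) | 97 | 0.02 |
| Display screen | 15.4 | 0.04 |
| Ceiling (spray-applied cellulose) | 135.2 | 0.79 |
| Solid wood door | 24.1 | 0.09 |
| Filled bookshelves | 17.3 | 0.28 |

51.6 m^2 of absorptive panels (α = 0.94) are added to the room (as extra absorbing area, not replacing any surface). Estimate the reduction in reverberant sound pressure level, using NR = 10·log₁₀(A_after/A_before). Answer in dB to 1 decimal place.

A_before = Σ Sᵢαᵢ = 135.2*0.01 + 97*0.02 + 15.4*0.04 + 135.2*0.79 + 24.1*0.09 + 17.3*0.28 = 117.729 sabins.
Added absorption = 51.6 × 0.94 = 48.504 sabins.
A_after = 117.729 + 48.504 = 166.233 sabins.
Reduction = 10 log₁₀(A_after/A_before) = 10 log₁₀(1.4120) = 1.5 dB.

1.5 dB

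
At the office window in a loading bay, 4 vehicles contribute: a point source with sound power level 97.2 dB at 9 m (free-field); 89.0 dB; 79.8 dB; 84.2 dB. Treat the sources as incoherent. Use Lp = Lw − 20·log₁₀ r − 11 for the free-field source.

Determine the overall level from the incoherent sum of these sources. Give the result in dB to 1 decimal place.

Source at 9 m: Lp = 97.2 − 20·log₁₀(9) − 11 = 67.1 dB.
Sum in the linear (power) domain: Σ 10^(Lᵢ/10) = 10^(67.1/10) + 10^(89.0/10) + 10^(79.8/10) + 10^(84.2/10) = 1.158e+09.
Back to dB: 10·log₁₀ Σ = 90.6 dB.

90.6 dB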